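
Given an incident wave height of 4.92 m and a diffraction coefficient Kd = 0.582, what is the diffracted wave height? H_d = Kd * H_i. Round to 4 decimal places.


H_d = Kd * H_i
H_d = 0.582 * 4.92
H_d = 2.8634 m

2.8634


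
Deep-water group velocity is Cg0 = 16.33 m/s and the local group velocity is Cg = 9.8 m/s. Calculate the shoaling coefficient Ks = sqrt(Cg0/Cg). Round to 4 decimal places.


Ks = sqrt(Cg0 / Cg)
Ks = sqrt(16.33 / 9.8)
Ks = sqrt(1.6663)
Ks = 1.2909

1.2909


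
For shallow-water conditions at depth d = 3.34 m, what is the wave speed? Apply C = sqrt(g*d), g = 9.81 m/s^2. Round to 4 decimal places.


Using the shallow-water approximation:
C = sqrt(g * d) = sqrt(9.81 * 3.34)
C = sqrt(32.7654)
C = 5.7241 m/s

5.7241


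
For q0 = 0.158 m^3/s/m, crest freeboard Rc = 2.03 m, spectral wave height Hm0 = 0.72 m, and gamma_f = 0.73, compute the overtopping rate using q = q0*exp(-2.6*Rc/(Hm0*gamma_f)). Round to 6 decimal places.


q = q0 * exp(-2.6 * Rc / (Hm0 * gamma_f))
Exponent = -2.6 * 2.03 / (0.72 * 0.73)
= -2.6 * 2.03 / 0.5256
= -10.041857
exp(-10.041857) = 0.000044
q = 0.158 * 0.000044
q = 0.000007 m^3/s/m

0.000007


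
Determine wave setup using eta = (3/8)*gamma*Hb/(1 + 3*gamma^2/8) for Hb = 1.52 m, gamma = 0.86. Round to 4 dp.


eta = (3/8) * gamma * Hb / (1 + 3*gamma^2/8)
Numerator = (3/8) * 0.86 * 1.52 = 0.490200
Denominator = 1 + 3*0.86^2/8 = 1 + 0.277350 = 1.277350
eta = 0.490200 / 1.277350
eta = 0.3838 m

0.3838


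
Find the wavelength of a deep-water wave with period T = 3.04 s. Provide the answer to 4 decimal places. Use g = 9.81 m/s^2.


L0 = g * T^2 / (2 * pi)
L0 = 9.81 * 3.04^2 / (2 * pi)
L0 = 9.81 * 9.2416 / 6.28319
L0 = 90.6601 / 6.28319
L0 = 14.4290 m

14.4290


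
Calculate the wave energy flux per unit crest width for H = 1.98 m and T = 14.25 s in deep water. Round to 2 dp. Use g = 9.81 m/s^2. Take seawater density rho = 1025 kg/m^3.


P = rho * g^2 * H^2 * T / (32 * pi)
P = 1025 * 9.81^2 * 1.98^2 * 14.25 / (32 * pi)
P = 1025 * 96.2361 * 3.9204 * 14.25 / 100.53096
P = 54815.99 W/m

54815.99


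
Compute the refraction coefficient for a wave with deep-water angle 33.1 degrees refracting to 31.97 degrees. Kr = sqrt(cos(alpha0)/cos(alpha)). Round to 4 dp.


Kr = sqrt(cos(alpha0) / cos(alpha))
cos(33.1) = 0.837719
cos(31.97) = 0.848325
Kr = sqrt(0.837719 / 0.848325)
Kr = sqrt(0.987497)
Kr = 0.9937

0.9937


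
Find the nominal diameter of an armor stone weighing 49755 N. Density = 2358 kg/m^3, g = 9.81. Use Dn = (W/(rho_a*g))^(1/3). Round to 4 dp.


V = W / (rho_a * g)
V = 49755 / (2358 * 9.81)
V = 49755 / 23131.98
V = 2.150918 m^3
Dn = V^(1/3) = 2.150918^(1/3)
Dn = 1.2908 m

1.2908


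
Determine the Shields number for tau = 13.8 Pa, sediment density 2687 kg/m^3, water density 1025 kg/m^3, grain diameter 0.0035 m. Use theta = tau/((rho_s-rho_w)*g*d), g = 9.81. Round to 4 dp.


theta = tau / ((rho_s - rho_w) * g * d)
rho_s - rho_w = 2687 - 1025 = 1662
Denominator = 1662 * 9.81 * 0.0035 = 57.064770
theta = 13.8 / 57.064770
theta = 0.2418

0.2418


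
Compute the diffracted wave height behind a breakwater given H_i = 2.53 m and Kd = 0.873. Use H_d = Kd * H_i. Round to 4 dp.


H_d = Kd * H_i
H_d = 0.873 * 2.53
H_d = 2.2087 m

2.2087


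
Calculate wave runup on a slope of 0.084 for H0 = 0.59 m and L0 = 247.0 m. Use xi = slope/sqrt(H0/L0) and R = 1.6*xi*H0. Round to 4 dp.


xi = slope / sqrt(H0/L0)
H0/L0 = 0.59/247.0 = 0.002389
sqrt(0.002389) = 0.048874
xi = 0.084 / 0.048874 = 1.718707
R = 1.6 * xi * H0 = 1.6 * 1.718707 * 0.59
R = 1.6225 m

1.6225


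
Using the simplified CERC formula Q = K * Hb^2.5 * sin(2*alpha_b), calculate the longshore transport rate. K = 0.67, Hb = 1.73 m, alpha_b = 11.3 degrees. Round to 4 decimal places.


Q = K * Hb^2.5 * sin(2 * alpha_b)
Hb^2.5 = 1.73^2.5 = 3.936545
sin(2 * 11.3) = sin(22.6) = 0.384295
Q = 0.67 * 3.936545 * 0.384295
Q = 1.0136 m^3/s

1.0136


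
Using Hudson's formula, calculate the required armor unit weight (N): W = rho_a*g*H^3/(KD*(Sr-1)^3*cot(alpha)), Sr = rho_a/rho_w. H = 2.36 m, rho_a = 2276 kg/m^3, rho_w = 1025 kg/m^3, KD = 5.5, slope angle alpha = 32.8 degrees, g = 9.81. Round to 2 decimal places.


Sr = rho_a / rho_w = 2276 / 1025 = 2.220488
(Sr - 1) = 1.220488
(Sr - 1)^3 = 1.818027
cot(32.8) = 1 / tan(32.8) = 1 / 0.644456 = 1.551696
Numerator = 2276 * 9.81 * 2.36^3 = 293479.1645
Denominator = 5.5 * 1.818027 * 1.551696 = 15.515641
W = 293479.1645 / 15.515641
W = 18915.05 N

18915.05


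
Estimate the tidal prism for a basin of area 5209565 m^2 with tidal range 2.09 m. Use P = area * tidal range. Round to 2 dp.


Tidal prism = Area * Tidal range
P = 5209565 * 2.09
P = 10887990.85 m^3

10887990.85


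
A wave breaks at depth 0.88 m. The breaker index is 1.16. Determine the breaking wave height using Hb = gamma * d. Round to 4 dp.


Hb = gamma * d
Hb = 1.16 * 0.88
Hb = 1.0208 m

1.0208


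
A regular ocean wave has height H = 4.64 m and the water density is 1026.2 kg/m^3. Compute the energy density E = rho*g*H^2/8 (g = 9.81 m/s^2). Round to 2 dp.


E = (1/8) * rho * g * H^2
E = (1/8) * 1026.2 * 9.81 * 4.64^2
E = 0.125 * 1026.2 * 9.81 * 21.5296
E = 27092.37 J/m^2

27092.37


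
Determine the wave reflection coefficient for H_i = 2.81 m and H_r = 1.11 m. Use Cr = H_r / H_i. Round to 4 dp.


Cr = H_r / H_i
Cr = 1.11 / 2.81
Cr = 0.3950

0.3950


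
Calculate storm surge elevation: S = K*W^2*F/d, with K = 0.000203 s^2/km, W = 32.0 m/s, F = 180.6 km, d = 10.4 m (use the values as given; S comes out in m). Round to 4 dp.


S = K * W^2 * F / d
W^2 = 32.0^2 = 1024.00
S = 0.000203 * 1024.00 * 180.6 / 10.4
Numerator = 0.000203 * 1024.00 * 180.6 = 37.541683
S = 37.541683 / 10.4 = 3.6098 m

3.6098


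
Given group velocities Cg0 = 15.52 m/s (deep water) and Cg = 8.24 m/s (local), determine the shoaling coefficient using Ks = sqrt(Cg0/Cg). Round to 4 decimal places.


Ks = sqrt(Cg0 / Cg)
Ks = sqrt(15.52 / 8.24)
Ks = sqrt(1.8835)
Ks = 1.3724

1.3724


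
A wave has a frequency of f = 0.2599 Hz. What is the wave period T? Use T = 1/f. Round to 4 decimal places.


T = 1 / f
T = 1 / 0.2599
T = 3.8476 s

3.8476


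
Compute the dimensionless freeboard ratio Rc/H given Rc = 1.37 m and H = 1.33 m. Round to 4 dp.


Relative freeboard = Rc / H
= 1.37 / 1.33
= 1.0301

1.0301


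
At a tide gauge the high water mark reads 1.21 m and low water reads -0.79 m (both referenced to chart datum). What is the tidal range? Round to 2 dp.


Tidal range = High water - Low water
Tidal range = 1.21 - (-0.79)
Tidal range = 2.00 m

2.00


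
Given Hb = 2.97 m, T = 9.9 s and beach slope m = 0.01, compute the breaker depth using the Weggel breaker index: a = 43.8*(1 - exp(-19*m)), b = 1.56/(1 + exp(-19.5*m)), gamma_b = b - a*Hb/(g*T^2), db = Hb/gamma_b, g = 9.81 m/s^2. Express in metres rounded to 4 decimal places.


a = 43.8 * (1 - exp(-19 * m))
exp(-19 * 0.01) = exp(-0.1900) = 0.826959
a = 43.8 * (1 - 0.826959) = 7.579190
b = 1.56 / (1 + exp(-19.5 * m))
exp(-19.5 * 0.01) = exp(-0.1950) = 0.822835
b = 1.56 / (1 + 0.822835) = 0.855810
Hb / (g * T^2) = 2.97 / (9.81 * 9.9^2) = 2.97 / 961.4781 = 0.00308899
gamma_b = b - a * Hb/(g*T^2) = 0.855810 - 7.579190 * 0.00308899 = 0.832398
db = Hb / gamma_b = 2.97 / 0.832398
db = 3.5680 m

3.5680


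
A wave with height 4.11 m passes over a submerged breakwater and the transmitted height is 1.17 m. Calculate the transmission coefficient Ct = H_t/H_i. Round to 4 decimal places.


Ct = H_t / H_i
Ct = 1.17 / 4.11
Ct = 0.2847

0.2847


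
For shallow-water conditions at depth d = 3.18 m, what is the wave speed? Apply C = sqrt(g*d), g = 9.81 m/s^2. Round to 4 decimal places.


Using the shallow-water approximation:
C = sqrt(g * d) = sqrt(9.81 * 3.18)
C = sqrt(31.1958)
C = 5.5853 m/s

5.5853


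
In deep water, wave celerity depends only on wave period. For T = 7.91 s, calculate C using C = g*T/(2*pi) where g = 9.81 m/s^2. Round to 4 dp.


We use the deep-water celerity formula:
C = g * T / (2 * pi)
C = 9.81 * 7.91 / (2 * 3.14159...)
C = 77.597100 / 6.283185
C = 12.3500 m/s

12.3500


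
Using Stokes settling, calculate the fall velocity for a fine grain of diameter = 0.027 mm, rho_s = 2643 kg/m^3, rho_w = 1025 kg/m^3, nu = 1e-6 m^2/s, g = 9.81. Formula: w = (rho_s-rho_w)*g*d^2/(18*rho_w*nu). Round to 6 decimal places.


w = (rho_s - rho_w) * g * d^2 / (18 * rho_w * nu)
d = 0.027 mm = 0.000027 m
rho_s - rho_w = 2643 - 1025 = 1618
Numerator = 1618 * 9.81 * (0.000027)^2 = 0.000011571111
Denominator = 18 * 1025 * 1e-6 = 0.018450
w = 0.000627 m/s

0.000627


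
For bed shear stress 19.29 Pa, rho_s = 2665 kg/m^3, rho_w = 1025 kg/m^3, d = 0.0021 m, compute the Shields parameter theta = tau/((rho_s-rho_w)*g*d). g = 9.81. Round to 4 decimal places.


theta = tau / ((rho_s - rho_w) * g * d)
rho_s - rho_w = 2665 - 1025 = 1640
Denominator = 1640 * 9.81 * 0.0021 = 33.785640
theta = 19.29 / 33.785640
theta = 0.5710

0.5710


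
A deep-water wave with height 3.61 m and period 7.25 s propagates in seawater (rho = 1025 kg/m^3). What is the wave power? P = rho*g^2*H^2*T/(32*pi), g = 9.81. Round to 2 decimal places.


P = rho * g^2 * H^2 * T / (32 * pi)
P = 1025 * 9.81^2 * 3.61^2 * 7.25 / (32 * pi)
P = 1025 * 96.2361 * 13.0321 * 7.25 / 100.53096
P = 92707.41 W/m

92707.41


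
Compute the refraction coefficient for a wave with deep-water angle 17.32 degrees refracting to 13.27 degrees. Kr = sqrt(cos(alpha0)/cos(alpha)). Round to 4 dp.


Kr = sqrt(cos(alpha0) / cos(alpha))
cos(17.32) = 0.954657
cos(13.27) = 0.973299
Kr = sqrt(0.954657 / 0.973299)
Kr = sqrt(0.980846)
Kr = 0.9904

0.9904


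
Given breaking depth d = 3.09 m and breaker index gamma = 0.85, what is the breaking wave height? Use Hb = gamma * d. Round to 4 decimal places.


Hb = gamma * d
Hb = 0.85 * 3.09
Hb = 2.6265 m

2.6265


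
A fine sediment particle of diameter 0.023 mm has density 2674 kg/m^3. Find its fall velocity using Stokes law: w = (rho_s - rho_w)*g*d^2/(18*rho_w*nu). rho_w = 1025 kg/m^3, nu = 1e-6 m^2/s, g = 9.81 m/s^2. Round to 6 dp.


w = (rho_s - rho_w) * g * d^2 / (18 * rho_w * nu)
d = 0.023 mm = 0.000023 m
rho_s - rho_w = 2674 - 1025 = 1649
Numerator = 1649 * 9.81 * (0.000023)^2 = 0.000008557469
Denominator = 18 * 1025 * 1e-6 = 0.018450
w = 0.000464 m/s

0.000464


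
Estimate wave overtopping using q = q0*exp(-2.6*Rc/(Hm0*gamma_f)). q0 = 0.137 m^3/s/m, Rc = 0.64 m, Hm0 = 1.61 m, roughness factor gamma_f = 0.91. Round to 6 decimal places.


q = q0 * exp(-2.6 * Rc / (Hm0 * gamma_f))
Exponent = -2.6 * 0.64 / (1.61 * 0.91)
= -2.6 * 0.64 / 1.4651
= -1.135759
exp(-1.135759) = 0.321178
q = 0.137 * 0.321178
q = 0.044001 m^3/s/m

0.044001


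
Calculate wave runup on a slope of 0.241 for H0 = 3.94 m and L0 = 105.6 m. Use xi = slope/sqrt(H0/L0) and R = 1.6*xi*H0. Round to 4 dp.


xi = slope / sqrt(H0/L0)
H0/L0 = 3.94/105.6 = 0.037311
sqrt(0.037311) = 0.193160
xi = 0.241 / 0.193160 = 1.247673
R = 1.6 * xi * H0 = 1.6 * 1.247673 * 3.94
R = 7.8653 m

7.8653


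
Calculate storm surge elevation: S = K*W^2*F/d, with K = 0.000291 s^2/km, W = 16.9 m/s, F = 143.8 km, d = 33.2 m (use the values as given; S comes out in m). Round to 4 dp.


S = K * W^2 * F / d
W^2 = 16.9^2 = 285.61
S = 0.000291 * 285.61 * 143.8 / 33.2
Numerator = 0.000291 * 285.61 * 143.8 = 11.951579
S = 11.951579 / 33.2 = 0.3600 m

0.3600


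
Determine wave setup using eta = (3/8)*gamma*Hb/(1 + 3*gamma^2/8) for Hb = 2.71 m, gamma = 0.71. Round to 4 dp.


eta = (3/8) * gamma * Hb / (1 + 3*gamma^2/8)
Numerator = (3/8) * 0.71 * 2.71 = 0.721537
Denominator = 1 + 3*0.71^2/8 = 1 + 0.189038 = 1.189038
eta = 0.721537 / 1.189038
eta = 0.6068 m

0.6068


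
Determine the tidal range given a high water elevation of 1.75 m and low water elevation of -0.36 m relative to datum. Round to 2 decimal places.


Tidal range = High water - Low water
Tidal range = 1.75 - (-0.36)
Tidal range = 2.11 m

2.11


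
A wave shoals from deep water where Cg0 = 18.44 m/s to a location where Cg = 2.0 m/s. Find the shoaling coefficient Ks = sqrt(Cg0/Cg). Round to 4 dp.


Ks = sqrt(Cg0 / Cg)
Ks = sqrt(18.44 / 2.0)
Ks = sqrt(9.2200)
Ks = 3.0364

3.0364


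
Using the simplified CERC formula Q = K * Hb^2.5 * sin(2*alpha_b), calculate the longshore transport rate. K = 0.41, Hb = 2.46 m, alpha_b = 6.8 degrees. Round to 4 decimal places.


Q = K * Hb^2.5 * sin(2 * alpha_b)
Hb^2.5 = 2.46^2.5 = 9.491564
sin(2 * 6.8) = sin(13.6) = 0.235142
Q = 0.41 * 9.491564 * 0.235142
Q = 0.9151 m^3/s

0.9151


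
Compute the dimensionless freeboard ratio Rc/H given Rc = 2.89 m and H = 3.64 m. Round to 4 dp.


Relative freeboard = Rc / H
= 2.89 / 3.64
= 0.7940

0.7940


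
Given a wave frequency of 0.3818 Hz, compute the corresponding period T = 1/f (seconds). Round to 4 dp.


T = 1 / f
T = 1 / 0.3818
T = 2.6192 s

2.6192


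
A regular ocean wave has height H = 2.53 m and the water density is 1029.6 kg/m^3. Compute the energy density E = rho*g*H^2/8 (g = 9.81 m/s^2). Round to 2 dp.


E = (1/8) * rho * g * H^2
E = (1/8) * 1029.6 * 9.81 * 2.53^2
E = 0.125 * 1029.6 * 9.81 * 6.4009
E = 8081.44 J/m^2

8081.44


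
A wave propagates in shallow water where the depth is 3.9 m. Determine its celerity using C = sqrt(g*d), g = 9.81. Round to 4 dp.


Using the shallow-water approximation:
C = sqrt(g * d) = sqrt(9.81 * 3.9)
C = sqrt(38.2590)
C = 6.1854 m/s

6.1854


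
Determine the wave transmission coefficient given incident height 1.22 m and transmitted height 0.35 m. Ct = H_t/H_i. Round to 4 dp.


Ct = H_t / H_i
Ct = 0.35 / 1.22
Ct = 0.2869

0.2869


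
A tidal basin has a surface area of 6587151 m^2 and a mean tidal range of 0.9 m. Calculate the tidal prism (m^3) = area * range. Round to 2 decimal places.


Tidal prism = Area * Tidal range
P = 6587151 * 0.9
P = 5928435.90 m^3

5928435.90


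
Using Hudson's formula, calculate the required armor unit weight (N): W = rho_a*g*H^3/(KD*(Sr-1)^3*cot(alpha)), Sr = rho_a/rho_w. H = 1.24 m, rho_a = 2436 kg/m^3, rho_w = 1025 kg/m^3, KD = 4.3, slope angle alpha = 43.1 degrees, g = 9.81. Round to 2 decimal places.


Sr = rho_a / rho_w = 2436 / 1025 = 2.376585
(Sr - 1) = 1.376585
(Sr - 1)^3 = 2.608612
cot(43.1) = 1 / tan(43.1) = 1 / 0.935783 = 1.068623
Numerator = 2436 * 9.81 * 1.24^3 = 45562.8988
Denominator = 4.3 * 2.608612 * 1.068623 = 11.986780
W = 45562.8988 / 11.986780
W = 3801.10 N

3801.10


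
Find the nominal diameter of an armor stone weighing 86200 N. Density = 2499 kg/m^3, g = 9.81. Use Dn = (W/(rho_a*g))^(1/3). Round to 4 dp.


V = W / (rho_a * g)
V = 86200 / (2499 * 9.81)
V = 86200 / 24515.19
V = 3.516187 m^3
Dn = V^(1/3) = 3.516187^(1/3)
Dn = 1.5206 m

1.5206


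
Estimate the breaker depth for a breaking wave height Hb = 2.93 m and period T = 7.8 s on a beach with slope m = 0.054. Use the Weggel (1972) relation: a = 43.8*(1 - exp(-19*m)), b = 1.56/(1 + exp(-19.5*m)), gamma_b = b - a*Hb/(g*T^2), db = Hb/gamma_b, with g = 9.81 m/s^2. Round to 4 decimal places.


a = 43.8 * (1 - exp(-19 * m))
exp(-19 * 0.054) = exp(-1.0260) = 0.358438
a = 43.8 * (1 - 0.358438) = 28.100422
b = 1.56 / (1 + exp(-19.5 * m))
exp(-19.5 * 0.054) = exp(-1.0530) = 0.348890
b = 1.56 / (1 + 0.348890) = 1.156507
Hb / (g * T^2) = 2.93 / (9.81 * 7.8^2) = 2.93 / 596.8404 = 0.00490919
gamma_b = b - a * Hb/(g*T^2) = 1.156507 - 28.100422 * 0.00490919 = 1.018557
db = Hb / gamma_b = 2.93 / 1.018557
db = 2.8766 m

2.8766


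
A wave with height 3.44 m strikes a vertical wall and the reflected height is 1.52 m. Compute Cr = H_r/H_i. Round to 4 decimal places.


Cr = H_r / H_i
Cr = 1.52 / 3.44
Cr = 0.4419

0.4419


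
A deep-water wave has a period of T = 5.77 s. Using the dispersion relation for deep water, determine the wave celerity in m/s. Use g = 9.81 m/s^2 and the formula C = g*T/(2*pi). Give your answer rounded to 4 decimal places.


We use the deep-water celerity formula:
C = g * T / (2 * pi)
C = 9.81 * 5.77 / (2 * 3.14159...)
C = 56.603700 / 6.283185
C = 9.0088 m/s

9.0088


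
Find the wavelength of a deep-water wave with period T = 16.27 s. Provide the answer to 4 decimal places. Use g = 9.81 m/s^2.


L0 = g * T^2 / (2 * pi)
L0 = 9.81 * 16.27^2 / (2 * pi)
L0 = 9.81 * 264.7129 / 6.28319
L0 = 2596.8335 / 6.28319
L0 = 413.2989 m

413.2989


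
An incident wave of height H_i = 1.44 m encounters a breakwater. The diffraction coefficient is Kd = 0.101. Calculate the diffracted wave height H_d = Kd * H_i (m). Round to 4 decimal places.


H_d = Kd * H_i
H_d = 0.101 * 1.44
H_d = 0.1454 m

0.1454


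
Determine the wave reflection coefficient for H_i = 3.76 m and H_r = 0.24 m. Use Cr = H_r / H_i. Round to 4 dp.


Cr = H_r / H_i
Cr = 0.24 / 3.76
Cr = 0.0638

0.0638


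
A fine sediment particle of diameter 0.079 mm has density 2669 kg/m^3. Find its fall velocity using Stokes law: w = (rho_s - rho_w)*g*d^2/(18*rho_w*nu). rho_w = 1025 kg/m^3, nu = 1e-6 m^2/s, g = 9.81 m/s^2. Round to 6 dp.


w = (rho_s - rho_w) * g * d^2 / (18 * rho_w * nu)
d = 0.079 mm = 0.000079 m
rho_s - rho_w = 2669 - 1025 = 1644
Numerator = 1644 * 9.81 * (0.000079)^2 = 0.000100652601
Denominator = 18 * 1025 * 1e-6 = 0.018450
w = 0.005455 m/s

0.005455


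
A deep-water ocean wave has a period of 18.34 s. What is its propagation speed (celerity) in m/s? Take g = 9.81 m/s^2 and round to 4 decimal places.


We use the deep-water celerity formula:
C = g * T / (2 * pi)
C = 9.81 * 18.34 / (2 * 3.14159...)
C = 179.915400 / 6.283185
C = 28.6344 m/s

28.6344


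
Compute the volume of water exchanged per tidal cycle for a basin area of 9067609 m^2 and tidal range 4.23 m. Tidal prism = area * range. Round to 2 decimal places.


Tidal prism = Area * Tidal range
P = 9067609 * 4.23
P = 38355986.07 m^3

38355986.07


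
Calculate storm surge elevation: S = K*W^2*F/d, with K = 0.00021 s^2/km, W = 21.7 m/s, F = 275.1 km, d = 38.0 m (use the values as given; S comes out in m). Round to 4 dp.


S = K * W^2 * F / d
W^2 = 21.7^2 = 470.89
S = 0.00021 * 470.89 * 275.1 / 38.0
Numerator = 0.00021 * 470.89 * 275.1 = 27.203786
S = 27.203786 / 38.0 = 0.7159 m

0.7159


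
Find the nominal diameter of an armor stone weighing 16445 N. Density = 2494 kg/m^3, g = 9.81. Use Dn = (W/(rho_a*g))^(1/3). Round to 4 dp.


V = W / (rho_a * g)
V = 16445 / (2494 * 9.81)
V = 16445 / 24466.14
V = 0.672153 m^3
Dn = V^(1/3) = 0.672153^(1/3)
Dn = 0.8760 m

0.8760


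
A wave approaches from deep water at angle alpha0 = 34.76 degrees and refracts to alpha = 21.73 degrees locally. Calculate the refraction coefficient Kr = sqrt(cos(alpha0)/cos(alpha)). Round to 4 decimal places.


Kr = sqrt(cos(alpha0) / cos(alpha))
cos(34.76) = 0.821547
cos(21.73) = 0.928939
Kr = sqrt(0.821547 / 0.928939)
Kr = sqrt(0.884393)
Kr = 0.9404

0.9404


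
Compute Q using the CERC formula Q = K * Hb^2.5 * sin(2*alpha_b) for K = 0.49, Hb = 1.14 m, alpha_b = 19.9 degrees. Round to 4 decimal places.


Q = K * Hb^2.5 * sin(2 * alpha_b)
Hb^2.5 = 1.14^2.5 = 1.387593
sin(2 * 19.9) = sin(39.8) = 0.640110
Q = 0.49 * 1.387593 * 0.640110
Q = 0.4352 m^3/s

0.4352


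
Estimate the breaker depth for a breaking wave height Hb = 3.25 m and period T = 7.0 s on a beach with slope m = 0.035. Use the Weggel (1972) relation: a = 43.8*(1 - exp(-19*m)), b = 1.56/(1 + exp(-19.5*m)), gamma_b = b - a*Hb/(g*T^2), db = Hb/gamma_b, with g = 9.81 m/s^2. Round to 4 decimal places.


a = 43.8 * (1 - exp(-19 * m))
exp(-19 * 0.035) = exp(-0.6650) = 0.514274
a = 43.8 * (1 - 0.514274) = 21.274819
b = 1.56 / (1 + exp(-19.5 * m))
exp(-19.5 * 0.035) = exp(-0.6825) = 0.505352
b = 1.56 / (1 + 0.505352) = 1.036302
Hb / (g * T^2) = 3.25 / (9.81 * 7.0^2) = 3.25 / 480.6900 = 0.00676111
gamma_b = b - a * Hb/(g*T^2) = 1.036302 - 21.274819 * 0.00676111 = 0.892461
db = Hb / gamma_b = 3.25 / 0.892461
db = 3.6416 m

3.6416


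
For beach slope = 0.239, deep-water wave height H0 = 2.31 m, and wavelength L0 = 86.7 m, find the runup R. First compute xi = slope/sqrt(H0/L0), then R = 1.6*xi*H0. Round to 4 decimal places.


xi = slope / sqrt(H0/L0)
H0/L0 = 2.31/86.7 = 0.026644
sqrt(0.026644) = 0.163229
xi = 0.239 / 0.163229 = 1.464204
R = 1.6 * xi * H0 = 1.6 * 1.464204 * 2.31
R = 5.4117 m

5.4117


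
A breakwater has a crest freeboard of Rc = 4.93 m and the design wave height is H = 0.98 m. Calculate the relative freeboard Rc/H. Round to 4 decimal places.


Relative freeboard = Rc / H
= 4.93 / 0.98
= 5.0306

5.0306


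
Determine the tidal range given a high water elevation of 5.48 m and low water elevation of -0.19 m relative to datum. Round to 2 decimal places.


Tidal range = High water - Low water
Tidal range = 5.48 - (-0.19)
Tidal range = 5.67 m

5.67


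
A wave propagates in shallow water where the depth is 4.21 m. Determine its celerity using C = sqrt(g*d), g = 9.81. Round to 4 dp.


Using the shallow-water approximation:
C = sqrt(g * d) = sqrt(9.81 * 4.21)
C = sqrt(41.3001)
C = 6.4265 m/s

6.4265


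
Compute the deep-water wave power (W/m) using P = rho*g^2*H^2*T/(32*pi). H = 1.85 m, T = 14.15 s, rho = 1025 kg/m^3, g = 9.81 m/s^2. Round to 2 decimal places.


P = rho * g^2 * H^2 * T / (32 * pi)
P = 1025 * 9.81^2 * 1.85^2 * 14.15 / (32 * pi)
P = 1025 * 96.2361 * 3.4225 * 14.15 / 100.53096
P = 47518.41 W/m

47518.41


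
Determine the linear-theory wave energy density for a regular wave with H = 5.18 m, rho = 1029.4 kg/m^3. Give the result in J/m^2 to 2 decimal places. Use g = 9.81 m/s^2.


E = (1/8) * rho * g * H^2
E = (1/8) * 1029.4 * 9.81 * 5.18^2
E = 0.125 * 1029.4 * 9.81 * 26.8324
E = 33870.59 J/m^2

33870.59


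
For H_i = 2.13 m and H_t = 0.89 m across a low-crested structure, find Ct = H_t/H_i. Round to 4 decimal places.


Ct = H_t / H_i
Ct = 0.89 / 2.13
Ct = 0.4178

0.4178


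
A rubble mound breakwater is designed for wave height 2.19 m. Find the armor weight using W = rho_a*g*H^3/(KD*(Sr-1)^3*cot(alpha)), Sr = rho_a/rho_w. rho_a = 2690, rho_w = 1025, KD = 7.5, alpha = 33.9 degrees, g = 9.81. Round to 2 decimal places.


Sr = rho_a / rho_w = 2690 / 1025 = 2.624390
(Sr - 1) = 1.624390
(Sr - 1)^3 = 4.286187
cot(33.9) = 1 / tan(33.9) = 1 / 0.671972 = 1.488157
Numerator = 2690 * 9.81 * 2.19^3 = 277174.7292
Denominator = 7.5 * 4.286187 * 1.488157 = 47.838894
W = 277174.7292 / 47.838894
W = 5793.92 N

5793.92


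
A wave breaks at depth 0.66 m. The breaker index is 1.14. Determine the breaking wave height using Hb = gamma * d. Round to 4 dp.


Hb = gamma * d
Hb = 1.14 * 0.66
Hb = 0.7524 m

0.7524


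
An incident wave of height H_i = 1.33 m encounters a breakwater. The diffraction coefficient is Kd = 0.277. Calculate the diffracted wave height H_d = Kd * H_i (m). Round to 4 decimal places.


H_d = Kd * H_i
H_d = 0.277 * 1.33
H_d = 0.3684 m

0.3684


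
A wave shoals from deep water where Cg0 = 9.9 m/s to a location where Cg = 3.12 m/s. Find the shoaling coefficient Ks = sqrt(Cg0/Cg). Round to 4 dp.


Ks = sqrt(Cg0 / Cg)
Ks = sqrt(9.9 / 3.12)
Ks = sqrt(3.1731)
Ks = 1.7813

1.7813


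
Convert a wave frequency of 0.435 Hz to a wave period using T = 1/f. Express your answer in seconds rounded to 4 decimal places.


T = 1 / f
T = 1 / 0.435
T = 2.2989 s

2.2989


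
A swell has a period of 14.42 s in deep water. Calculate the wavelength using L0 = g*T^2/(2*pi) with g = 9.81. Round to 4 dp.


L0 = g * T^2 / (2 * pi)
L0 = 9.81 * 14.42^2 / (2 * pi)
L0 = 9.81 * 207.9364 / 6.28319
L0 = 2039.8561 / 6.28319
L0 = 324.6532 m

324.6532


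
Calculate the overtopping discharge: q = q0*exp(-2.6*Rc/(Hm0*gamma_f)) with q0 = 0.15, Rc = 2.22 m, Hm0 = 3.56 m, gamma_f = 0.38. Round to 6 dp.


q = q0 * exp(-2.6 * Rc / (Hm0 * gamma_f))
Exponent = -2.6 * 2.22 / (3.56 * 0.38)
= -2.6 * 2.22 / 1.3528
= -4.266706
exp(-4.266706) = 0.014028
q = 0.15 * 0.014028
q = 0.002104 m^3/s/m

0.002104


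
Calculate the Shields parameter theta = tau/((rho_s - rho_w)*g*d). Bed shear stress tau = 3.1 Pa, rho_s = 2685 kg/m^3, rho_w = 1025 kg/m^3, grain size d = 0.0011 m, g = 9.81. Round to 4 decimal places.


theta = tau / ((rho_s - rho_w) * g * d)
rho_s - rho_w = 2685 - 1025 = 1660
Denominator = 1660 * 9.81 * 0.0011 = 17.913060
theta = 3.1 / 17.913060
theta = 0.1731

0.1731


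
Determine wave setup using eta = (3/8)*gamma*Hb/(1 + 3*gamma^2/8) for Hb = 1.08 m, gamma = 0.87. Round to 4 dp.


eta = (3/8) * gamma * Hb / (1 + 3*gamma^2/8)
Numerator = (3/8) * 0.87 * 1.08 = 0.352350
Denominator = 1 + 3*0.87^2/8 = 1 + 0.283838 = 1.283838
eta = 0.352350 / 1.283838
eta = 0.2745 m

0.2745


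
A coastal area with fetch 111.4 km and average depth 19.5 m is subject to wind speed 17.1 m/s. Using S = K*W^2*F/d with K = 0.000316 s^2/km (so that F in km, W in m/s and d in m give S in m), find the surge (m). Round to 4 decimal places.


S = K * W^2 * F / d
W^2 = 17.1^2 = 292.41
S = 0.000316 * 292.41 * 111.4 / 19.5
Numerator = 0.000316 * 292.41 * 111.4 = 10.293534
S = 10.293534 / 19.5 = 0.5279 m

0.5279


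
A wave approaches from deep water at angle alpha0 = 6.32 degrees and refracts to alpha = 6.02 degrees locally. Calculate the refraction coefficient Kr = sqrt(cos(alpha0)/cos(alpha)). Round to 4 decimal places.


Kr = sqrt(cos(alpha0) / cos(alpha))
cos(6.32) = 0.993923
cos(6.02) = 0.994485
Kr = sqrt(0.993923 / 0.994485)
Kr = sqrt(0.999434)
Kr = 0.9997

0.9997


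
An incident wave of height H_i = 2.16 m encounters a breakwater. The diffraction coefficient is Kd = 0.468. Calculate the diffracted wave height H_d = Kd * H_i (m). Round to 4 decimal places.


H_d = Kd * H_i
H_d = 0.468 * 2.16
H_d = 1.0109 m

1.0109


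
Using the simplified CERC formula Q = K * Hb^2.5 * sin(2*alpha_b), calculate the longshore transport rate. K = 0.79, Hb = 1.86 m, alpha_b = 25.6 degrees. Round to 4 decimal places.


Q = K * Hb^2.5 * sin(2 * alpha_b)
Hb^2.5 = 1.86^2.5 = 4.718265
sin(2 * 25.6) = sin(51.2) = 0.779338
Q = 0.79 * 4.718265 * 0.779338
Q = 2.9049 m^3/s

2.9049


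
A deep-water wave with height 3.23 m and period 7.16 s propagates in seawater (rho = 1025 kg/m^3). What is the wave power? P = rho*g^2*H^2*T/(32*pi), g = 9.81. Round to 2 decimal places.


P = rho * g^2 * H^2 * T / (32 * pi)
P = 1025 * 9.81^2 * 3.23^2 * 7.16 / (32 * pi)
P = 1025 * 96.2361 * 10.4329 * 7.16 / 100.53096
P = 73295.97 W/m

73295.97


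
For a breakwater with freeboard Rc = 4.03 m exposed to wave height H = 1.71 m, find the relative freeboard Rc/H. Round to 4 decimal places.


Relative freeboard = Rc / H
= 4.03 / 1.71
= 2.3567

2.3567


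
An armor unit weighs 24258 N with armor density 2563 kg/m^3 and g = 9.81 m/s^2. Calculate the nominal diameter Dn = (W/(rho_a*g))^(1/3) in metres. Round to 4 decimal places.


V = W / (rho_a * g)
V = 24258 / (2563 * 9.81)
V = 24258 / 25143.03
V = 0.964800 m^3
Dn = V^(1/3) = 0.964800^(1/3)
Dn = 0.9881 m

0.9881


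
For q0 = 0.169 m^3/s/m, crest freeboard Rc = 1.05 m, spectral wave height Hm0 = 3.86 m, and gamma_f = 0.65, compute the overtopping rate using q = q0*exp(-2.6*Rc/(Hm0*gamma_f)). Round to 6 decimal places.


q = q0 * exp(-2.6 * Rc / (Hm0 * gamma_f))
Exponent = -2.6 * 1.05 / (3.86 * 0.65)
= -2.6 * 1.05 / 2.5090
= -1.088083
exp(-1.088083) = 0.336862
q = 0.169 * 0.336862
q = 0.056930 m^3/s/m

0.056930


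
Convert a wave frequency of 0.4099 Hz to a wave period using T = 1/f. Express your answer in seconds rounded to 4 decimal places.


T = 1 / f
T = 1 / 0.4099
T = 2.4396 s

2.4396


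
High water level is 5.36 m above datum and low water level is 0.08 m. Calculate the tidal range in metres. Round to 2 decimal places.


Tidal range = High water - Low water
Tidal range = 5.36 - (0.08)
Tidal range = 5.28 m

5.28


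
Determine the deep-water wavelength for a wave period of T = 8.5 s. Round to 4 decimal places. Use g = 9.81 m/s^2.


L0 = g * T^2 / (2 * pi)
L0 = 9.81 * 8.5^2 / (2 * pi)
L0 = 9.81 * 72.2500 / 6.28319
L0 = 708.7725 / 6.28319
L0 = 112.8046 m

112.8046


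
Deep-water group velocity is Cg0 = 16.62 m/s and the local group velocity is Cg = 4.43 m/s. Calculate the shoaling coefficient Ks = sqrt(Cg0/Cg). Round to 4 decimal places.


Ks = sqrt(Cg0 / Cg)
Ks = sqrt(16.62 / 4.43)
Ks = sqrt(3.7517)
Ks = 1.9369

1.9369


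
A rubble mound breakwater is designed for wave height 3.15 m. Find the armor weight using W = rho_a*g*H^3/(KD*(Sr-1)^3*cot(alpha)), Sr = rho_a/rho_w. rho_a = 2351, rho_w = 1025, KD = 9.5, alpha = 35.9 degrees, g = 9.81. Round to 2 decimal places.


Sr = rho_a / rho_w = 2351 / 1025 = 2.293659
(Sr - 1) = 1.293659
(Sr - 1)^3 = 2.165005
cot(35.9) = 1 / tan(35.9) = 1 / 0.723879 = 1.381446
Numerator = 2351 * 9.81 * 3.15^3 = 720863.9344
Denominator = 9.5 * 2.165005 * 1.381446 = 28.412957
W = 720863.9344 / 28.412957
W = 25370.96 N

25370.96


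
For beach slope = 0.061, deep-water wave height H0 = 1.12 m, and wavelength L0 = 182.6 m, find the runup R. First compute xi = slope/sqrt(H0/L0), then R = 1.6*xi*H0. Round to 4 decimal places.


xi = slope / sqrt(H0/L0)
H0/L0 = 1.12/182.6 = 0.006134
sqrt(0.006134) = 0.078317
xi = 0.061 / 0.078317 = 0.778881
R = 1.6 * xi * H0 = 1.6 * 0.778881 * 1.12
R = 1.3958 m

1.3958


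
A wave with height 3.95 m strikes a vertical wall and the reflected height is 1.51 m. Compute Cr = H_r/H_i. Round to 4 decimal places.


Cr = H_r / H_i
Cr = 1.51 / 3.95
Cr = 0.3823

0.3823


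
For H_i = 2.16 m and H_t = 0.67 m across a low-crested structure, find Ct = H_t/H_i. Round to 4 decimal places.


Ct = H_t / H_i
Ct = 0.67 / 2.16
Ct = 0.3102

0.3102


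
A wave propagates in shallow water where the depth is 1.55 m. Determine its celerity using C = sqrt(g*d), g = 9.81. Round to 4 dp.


Using the shallow-water approximation:
C = sqrt(g * d) = sqrt(9.81 * 1.55)
C = sqrt(15.2055)
C = 3.8994 m/s

3.8994


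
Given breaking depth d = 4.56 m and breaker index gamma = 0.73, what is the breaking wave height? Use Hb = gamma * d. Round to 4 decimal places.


Hb = gamma * d
Hb = 0.73 * 4.56
Hb = 3.3288 m

3.3288


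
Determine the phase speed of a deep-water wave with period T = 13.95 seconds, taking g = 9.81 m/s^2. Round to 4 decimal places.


We use the deep-water celerity formula:
C = g * T / (2 * pi)
C = 9.81 * 13.95 / (2 * 3.14159...)
C = 136.849500 / 6.283185
C = 21.7803 m/s

21.7803


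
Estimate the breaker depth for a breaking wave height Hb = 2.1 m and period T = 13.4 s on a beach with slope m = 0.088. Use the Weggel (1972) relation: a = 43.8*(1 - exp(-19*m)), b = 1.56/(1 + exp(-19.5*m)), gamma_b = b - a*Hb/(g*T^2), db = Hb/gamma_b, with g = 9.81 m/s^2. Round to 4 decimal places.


a = 43.8 * (1 - exp(-19 * m))
exp(-19 * 0.088) = exp(-1.6720) = 0.187871
a = 43.8 * (1 - 0.187871) = 35.571252
b = 1.56 / (1 + exp(-19.5 * m))
exp(-19.5 * 0.088) = exp(-1.7160) = 0.179784
b = 1.56 / (1 + 0.179784) = 1.322276
Hb / (g * T^2) = 2.1 / (9.81 * 13.4^2) = 2.1 / 1761.4836 = 0.00119218
gamma_b = b - a * Hb/(g*T^2) = 1.322276 - 35.571252 * 0.00119218 = 1.279869
db = Hb / gamma_b = 2.1 / 1.279869
db = 1.6408 m

1.6408


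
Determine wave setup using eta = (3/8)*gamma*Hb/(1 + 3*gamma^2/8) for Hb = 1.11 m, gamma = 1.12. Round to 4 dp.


eta = (3/8) * gamma * Hb / (1 + 3*gamma^2/8)
Numerator = (3/8) * 1.12 * 1.11 = 0.466200
Denominator = 1 + 3*1.12^2/8 = 1 + 0.470400 = 1.470400
eta = 0.466200 / 1.470400
eta = 0.3171 m

0.3171


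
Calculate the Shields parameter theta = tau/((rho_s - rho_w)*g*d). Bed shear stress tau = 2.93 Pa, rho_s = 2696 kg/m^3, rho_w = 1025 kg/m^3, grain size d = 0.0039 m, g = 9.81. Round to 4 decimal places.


theta = tau / ((rho_s - rho_w) * g * d)
rho_s - rho_w = 2696 - 1025 = 1671
Denominator = 1671 * 9.81 * 0.0039 = 63.930789
theta = 2.93 / 63.930789
theta = 0.0458

0.0458


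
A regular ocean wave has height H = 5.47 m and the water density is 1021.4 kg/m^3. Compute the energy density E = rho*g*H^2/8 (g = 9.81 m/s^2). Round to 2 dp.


E = (1/8) * rho * g * H^2
E = (1/8) * 1021.4 * 9.81 * 5.47^2
E = 0.125 * 1021.4 * 9.81 * 29.9209
E = 37475.68 J/m^2

37475.68


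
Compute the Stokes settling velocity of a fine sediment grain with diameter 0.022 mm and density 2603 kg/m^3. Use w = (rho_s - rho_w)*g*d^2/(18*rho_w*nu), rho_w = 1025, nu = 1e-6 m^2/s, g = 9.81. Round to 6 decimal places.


w = (rho_s - rho_w) * g * d^2 / (18 * rho_w * nu)
d = 0.022 mm = 0.000022 m
rho_s - rho_w = 2603 - 1025 = 1578
Numerator = 1578 * 9.81 * (0.000022)^2 = 0.000007492407
Denominator = 18 * 1025 * 1e-6 = 0.018450
w = 0.000406 m/s

0.000406


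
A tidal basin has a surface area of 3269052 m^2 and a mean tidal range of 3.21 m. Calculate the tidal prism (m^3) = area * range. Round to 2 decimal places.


Tidal prism = Area * Tidal range
P = 3269052 * 3.21
P = 10493656.92 m^3

10493656.92


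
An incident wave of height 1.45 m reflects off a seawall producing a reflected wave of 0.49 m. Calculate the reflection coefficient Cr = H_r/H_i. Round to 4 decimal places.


Cr = H_r / H_i
Cr = 0.49 / 1.45
Cr = 0.3379

0.3379


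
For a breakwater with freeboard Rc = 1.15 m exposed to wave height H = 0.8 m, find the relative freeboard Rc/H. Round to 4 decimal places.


Relative freeboard = Rc / H
= 1.15 / 0.8
= 1.4375

1.4375


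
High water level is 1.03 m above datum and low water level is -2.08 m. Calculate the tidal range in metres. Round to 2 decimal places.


Tidal range = High water - Low water
Tidal range = 1.03 - (-2.08)
Tidal range = 3.11 m

3.11


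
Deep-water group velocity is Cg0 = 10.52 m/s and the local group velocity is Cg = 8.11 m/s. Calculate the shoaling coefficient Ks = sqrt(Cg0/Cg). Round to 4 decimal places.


Ks = sqrt(Cg0 / Cg)
Ks = sqrt(10.52 / 8.11)
Ks = sqrt(1.2972)
Ks = 1.1389

1.1389


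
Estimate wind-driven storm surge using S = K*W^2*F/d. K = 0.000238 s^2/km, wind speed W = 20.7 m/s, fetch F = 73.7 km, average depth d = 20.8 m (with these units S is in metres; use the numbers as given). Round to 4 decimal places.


S = K * W^2 * F / d
W^2 = 20.7^2 = 428.49
S = 0.000238 * 428.49 * 73.7 / 20.8
Numerator = 0.000238 * 428.49 * 73.7 = 7.515972
S = 7.515972 / 20.8 = 0.3613 m

0.3613


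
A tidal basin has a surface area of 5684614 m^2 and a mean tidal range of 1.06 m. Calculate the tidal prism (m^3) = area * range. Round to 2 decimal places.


Tidal prism = Area * Tidal range
P = 5684614 * 1.06
P = 6025690.84 m^3

6025690.84


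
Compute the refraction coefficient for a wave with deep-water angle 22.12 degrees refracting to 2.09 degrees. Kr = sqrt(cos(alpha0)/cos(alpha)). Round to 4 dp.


Kr = sqrt(cos(alpha0) / cos(alpha))
cos(22.12) = 0.926397
cos(2.09) = 0.999335
Kr = sqrt(0.926397 / 0.999335)
Kr = sqrt(0.927014)
Kr = 0.9628

0.9628


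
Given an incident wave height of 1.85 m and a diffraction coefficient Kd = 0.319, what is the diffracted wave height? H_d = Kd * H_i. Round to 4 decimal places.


H_d = Kd * H_i
H_d = 0.319 * 1.85
H_d = 0.5902 m

0.5902


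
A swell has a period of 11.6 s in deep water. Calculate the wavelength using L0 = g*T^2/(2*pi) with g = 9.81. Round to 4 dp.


L0 = g * T^2 / (2 * pi)
L0 = 9.81 * 11.6^2 / (2 * pi)
L0 = 9.81 * 134.5600 / 6.28319
L0 = 1320.0336 / 6.28319
L0 = 210.0899 m

210.0899


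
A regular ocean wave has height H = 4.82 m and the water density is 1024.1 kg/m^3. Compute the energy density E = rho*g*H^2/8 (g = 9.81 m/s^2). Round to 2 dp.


E = (1/8) * rho * g * H^2
E = (1/8) * 1024.1 * 9.81 * 4.82^2
E = 0.125 * 1024.1 * 9.81 * 23.2324
E = 29175.31 J/m^2

29175.31


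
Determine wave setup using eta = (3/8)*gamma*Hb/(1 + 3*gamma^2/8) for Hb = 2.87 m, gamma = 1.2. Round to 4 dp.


eta = (3/8) * gamma * Hb / (1 + 3*gamma^2/8)
Numerator = (3/8) * 1.2 * 2.87 = 1.291500
Denominator = 1 + 3*1.2^2/8 = 1 + 0.540000 = 1.540000
eta = 1.291500 / 1.540000
eta = 0.8386 m

0.8386


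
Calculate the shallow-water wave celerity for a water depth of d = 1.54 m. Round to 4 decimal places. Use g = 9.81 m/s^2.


Using the shallow-water approximation:
C = sqrt(g * d) = sqrt(9.81 * 1.54)
C = sqrt(15.1074)
C = 3.8868 m/s

3.8868


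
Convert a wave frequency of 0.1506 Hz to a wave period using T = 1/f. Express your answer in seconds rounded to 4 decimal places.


T = 1 / f
T = 1 / 0.1506
T = 6.6401 s

6.6401


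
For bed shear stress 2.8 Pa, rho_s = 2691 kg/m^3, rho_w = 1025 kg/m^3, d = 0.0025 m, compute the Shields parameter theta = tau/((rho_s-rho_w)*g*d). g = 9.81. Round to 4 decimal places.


theta = tau / ((rho_s - rho_w) * g * d)
rho_s - rho_w = 2691 - 1025 = 1666
Denominator = 1666 * 9.81 * 0.0025 = 40.858650
theta = 2.8 / 40.858650
theta = 0.0685

0.0685


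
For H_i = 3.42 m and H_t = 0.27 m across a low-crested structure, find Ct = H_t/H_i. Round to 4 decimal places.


Ct = H_t / H_i
Ct = 0.27 / 3.42
Ct = 0.0789

0.0789


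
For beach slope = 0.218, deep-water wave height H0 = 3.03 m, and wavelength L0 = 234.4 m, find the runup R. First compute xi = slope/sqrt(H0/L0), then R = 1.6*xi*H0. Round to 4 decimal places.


xi = slope / sqrt(H0/L0)
H0/L0 = 3.03/234.4 = 0.012927
sqrt(0.012927) = 0.113695
xi = 0.218 / 0.113695 = 1.917406
R = 1.6 * xi * H0 = 1.6 * 1.917406 * 3.03
R = 9.2956 m

9.2956


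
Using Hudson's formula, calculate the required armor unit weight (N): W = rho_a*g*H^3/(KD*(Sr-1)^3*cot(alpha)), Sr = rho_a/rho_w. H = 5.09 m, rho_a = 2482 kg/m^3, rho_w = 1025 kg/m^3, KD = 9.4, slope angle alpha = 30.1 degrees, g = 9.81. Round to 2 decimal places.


Sr = rho_a / rho_w = 2482 / 1025 = 2.421463
(Sr - 1) = 1.421463
(Sr - 1)^3 = 2.872150
cot(30.1) = 1 / tan(30.1) = 1 / 0.579680 = 1.725091
Numerator = 2482 * 9.81 * 5.09^3 = 3210880.4180
Denominator = 9.4 * 2.872150 * 1.725091 = 46.574350
W = 3210880.4180 / 46.574350
W = 68940.96 N

68940.96


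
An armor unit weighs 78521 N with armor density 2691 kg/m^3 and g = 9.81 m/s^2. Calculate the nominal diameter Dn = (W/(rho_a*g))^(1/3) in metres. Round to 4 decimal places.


V = W / (rho_a * g)
V = 78521 / (2691 * 9.81)
V = 78521 / 26398.71
V = 2.974426 m^3
Dn = V^(1/3) = 2.974426^(1/3)
Dn = 1.4381 m

1.4381


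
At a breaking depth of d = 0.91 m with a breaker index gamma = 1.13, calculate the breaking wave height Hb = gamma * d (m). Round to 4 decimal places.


Hb = gamma * d
Hb = 1.13 * 0.91
Hb = 1.0283 m

1.0283


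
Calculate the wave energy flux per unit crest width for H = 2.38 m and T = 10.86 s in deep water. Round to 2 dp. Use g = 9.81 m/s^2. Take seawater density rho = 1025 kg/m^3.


P = rho * g^2 * H^2 * T / (32 * pi)
P = 1025 * 9.81^2 * 2.38^2 * 10.86 / (32 * pi)
P = 1025 * 96.2361 * 5.6644 * 10.86 / 100.53096
P = 60359.52 W/m

60359.52


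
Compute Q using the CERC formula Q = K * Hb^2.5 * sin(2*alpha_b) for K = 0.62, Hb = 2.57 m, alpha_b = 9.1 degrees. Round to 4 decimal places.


Q = K * Hb^2.5 * sin(2 * alpha_b)
Hb^2.5 = 2.57^2.5 = 10.588460
sin(2 * 9.1) = sin(18.2) = 0.312335
Q = 0.62 * 10.588460 * 0.312335
Q = 2.0504 m^3/s

2.0504


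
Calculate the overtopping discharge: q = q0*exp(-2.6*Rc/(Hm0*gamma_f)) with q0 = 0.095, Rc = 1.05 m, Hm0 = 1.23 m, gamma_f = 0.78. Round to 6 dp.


q = q0 * exp(-2.6 * Rc / (Hm0 * gamma_f))
Exponent = -2.6 * 1.05 / (1.23 * 0.78)
= -2.6 * 1.05 / 0.9594
= -2.845528
exp(-2.845528) = 0.058104
q = 0.095 * 0.058104
q = 0.005520 m^3/s/m

0.005520


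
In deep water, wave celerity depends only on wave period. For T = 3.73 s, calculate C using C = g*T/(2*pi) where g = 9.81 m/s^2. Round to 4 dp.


We use the deep-water celerity formula:
C = g * T / (2 * pi)
C = 9.81 * 3.73 / (2 * 3.14159...)
C = 36.591300 / 6.283185
C = 5.8237 m/s

5.8237


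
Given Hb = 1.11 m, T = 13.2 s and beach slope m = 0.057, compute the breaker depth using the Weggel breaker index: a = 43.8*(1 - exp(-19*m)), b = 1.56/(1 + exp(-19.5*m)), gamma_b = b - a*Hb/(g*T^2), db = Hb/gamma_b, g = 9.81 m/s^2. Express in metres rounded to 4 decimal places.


a = 43.8 * (1 - exp(-19 * m))
exp(-19 * 0.057) = exp(-1.0830) = 0.338578
a = 43.8 * (1 - 0.338578) = 28.970272
b = 1.56 / (1 + exp(-19.5 * m))
exp(-19.5 * 0.057) = exp(-1.1115) = 0.329065
b = 1.56 / (1 + 0.329065) = 1.173757
Hb / (g * T^2) = 1.11 / (9.81 * 13.2^2) = 1.11 / 1709.2944 = 0.00064939
gamma_b = b - a * Hb/(g*T^2) = 1.173757 - 28.970272 * 0.00064939 = 1.154944
db = Hb / gamma_b = 1.11 / 1.154944
db = 0.9611 m

0.9611
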